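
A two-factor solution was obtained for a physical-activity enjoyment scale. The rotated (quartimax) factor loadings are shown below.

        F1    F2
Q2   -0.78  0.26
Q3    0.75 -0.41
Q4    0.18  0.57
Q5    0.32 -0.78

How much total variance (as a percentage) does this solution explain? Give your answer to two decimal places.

61.87%

SS loadings by factor: 1.3057, 1.1690; total = 2.4747.
Total variance with 4 standardized items is 4, so the solution explains 2.4747/4 = 0.6187 = 61.87%.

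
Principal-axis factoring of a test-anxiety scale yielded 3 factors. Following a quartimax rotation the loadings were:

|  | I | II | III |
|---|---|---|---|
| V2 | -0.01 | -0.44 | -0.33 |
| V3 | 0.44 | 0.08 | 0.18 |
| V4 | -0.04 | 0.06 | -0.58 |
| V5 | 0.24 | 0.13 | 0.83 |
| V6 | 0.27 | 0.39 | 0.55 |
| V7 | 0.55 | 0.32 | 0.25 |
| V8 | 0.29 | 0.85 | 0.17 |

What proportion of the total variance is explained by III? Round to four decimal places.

0.2229

SS loadings for III = (-0.33)² + 0.18² + (-0.58)² + 0.83² + 0.55² + 0.25² + 0.17² = 1.5605
Proportion of variance = 1.5605 / 7 = 0.2229.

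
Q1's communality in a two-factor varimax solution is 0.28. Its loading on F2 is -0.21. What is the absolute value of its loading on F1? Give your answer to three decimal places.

0.486

Under orthogonal rotation h² = Σλ², so λ_F1² = h² − (0.0441) = 0.28 − 0.0441 = 0.2359.
|λ| = √0.2359 = 0.4857.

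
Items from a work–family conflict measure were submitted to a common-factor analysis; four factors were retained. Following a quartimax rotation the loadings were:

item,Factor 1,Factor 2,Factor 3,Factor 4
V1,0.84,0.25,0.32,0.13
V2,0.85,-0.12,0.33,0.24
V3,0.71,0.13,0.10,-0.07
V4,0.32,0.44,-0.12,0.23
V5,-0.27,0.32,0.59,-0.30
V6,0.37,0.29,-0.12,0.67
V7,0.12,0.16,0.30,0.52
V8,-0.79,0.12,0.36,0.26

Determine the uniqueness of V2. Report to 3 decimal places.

h² = 0.85² + (-0.12)² + 0.33² + 0.24² = 0.7225 + 0.0144 + 0.1089 + 0.0576 = 0.9034
Uniqueness u² = 1 − h² = 1 − 0.9034 = 0.0966

0.097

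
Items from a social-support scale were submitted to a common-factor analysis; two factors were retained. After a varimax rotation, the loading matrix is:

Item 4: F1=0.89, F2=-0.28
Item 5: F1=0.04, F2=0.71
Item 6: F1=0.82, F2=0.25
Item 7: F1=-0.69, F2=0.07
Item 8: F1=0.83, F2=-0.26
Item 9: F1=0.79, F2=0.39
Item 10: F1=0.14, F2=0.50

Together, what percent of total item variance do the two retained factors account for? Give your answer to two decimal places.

Communalities: 0.8705, 0.5057, 0.7349, 0.4810, 0.7565, 0.7762, 0.2696; Σh² = 4.3944.
Total variance with 7 standardized items is 7, so the solution explains 4.3944/7 = 0.6278 = 62.78%.

62.78%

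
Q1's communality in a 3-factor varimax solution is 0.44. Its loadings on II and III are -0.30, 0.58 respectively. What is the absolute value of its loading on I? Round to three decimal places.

Under orthogonal rotation h² = Σλ², so λ_I² = h² − (0.4264) = 0.44 − 0.4264 = 0.0136.
|λ| = √0.0136 = 0.1166.

0.117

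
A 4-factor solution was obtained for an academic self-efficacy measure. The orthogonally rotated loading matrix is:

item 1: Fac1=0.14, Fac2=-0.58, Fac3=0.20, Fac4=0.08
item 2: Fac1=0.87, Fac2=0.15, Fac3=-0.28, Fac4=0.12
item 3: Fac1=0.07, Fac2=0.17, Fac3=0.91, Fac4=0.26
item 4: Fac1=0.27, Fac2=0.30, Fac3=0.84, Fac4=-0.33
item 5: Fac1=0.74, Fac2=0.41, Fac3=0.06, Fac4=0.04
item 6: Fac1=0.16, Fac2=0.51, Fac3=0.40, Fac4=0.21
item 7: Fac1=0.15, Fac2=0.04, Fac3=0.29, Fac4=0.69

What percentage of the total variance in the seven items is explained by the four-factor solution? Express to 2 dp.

SS loadings by factor: 1.4500, 0.9076, 1.8998, 0.7191; total = 4.9765.
Total variance with 7 standardized items is 7, so the solution explains 4.9765/7 = 0.7109 = 71.09%.

71.09%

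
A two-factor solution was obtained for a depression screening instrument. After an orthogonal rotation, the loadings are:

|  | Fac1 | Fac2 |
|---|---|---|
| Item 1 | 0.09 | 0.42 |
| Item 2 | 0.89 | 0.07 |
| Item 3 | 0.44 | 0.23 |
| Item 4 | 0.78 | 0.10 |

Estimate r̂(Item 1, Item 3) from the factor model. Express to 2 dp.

0.14

r̂ = Σ λ_i·λ_j across factors = (0.09)(0.44) + (0.42)(0.23)
  = +0.0396 +0.0966 = 0.1362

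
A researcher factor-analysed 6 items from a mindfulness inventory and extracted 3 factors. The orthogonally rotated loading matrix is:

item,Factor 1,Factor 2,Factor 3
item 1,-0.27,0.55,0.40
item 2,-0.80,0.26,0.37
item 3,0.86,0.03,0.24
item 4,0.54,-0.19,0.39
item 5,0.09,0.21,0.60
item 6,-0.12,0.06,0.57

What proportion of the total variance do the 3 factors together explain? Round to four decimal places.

0.5688

Communalities: 0.5354, 0.8445, 0.7981, 0.4798, 0.4122, 0.3429; Σh² = 3.4129.
Total variance with 6 standardized items is 6, so the solution explains 3.4129/6 = 0.5688.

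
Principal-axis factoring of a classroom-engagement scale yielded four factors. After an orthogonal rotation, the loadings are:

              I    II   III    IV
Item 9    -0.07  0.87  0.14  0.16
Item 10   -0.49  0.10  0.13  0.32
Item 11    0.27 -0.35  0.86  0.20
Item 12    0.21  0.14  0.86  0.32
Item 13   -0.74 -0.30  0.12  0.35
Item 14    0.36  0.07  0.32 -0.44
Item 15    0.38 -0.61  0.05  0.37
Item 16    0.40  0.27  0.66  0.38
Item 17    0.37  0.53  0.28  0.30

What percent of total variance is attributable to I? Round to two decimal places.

16.45%

SS loadings for I = (-0.07)² + (-0.49)² + 0.27² + 0.21² + (-0.74)² + 0.36² + 0.38² + 0.40² + 0.37² = 1.4805
With 9 standardized items, total variance = 9. Proportion = 1.4805/9 = 0.1645 → 16.45%.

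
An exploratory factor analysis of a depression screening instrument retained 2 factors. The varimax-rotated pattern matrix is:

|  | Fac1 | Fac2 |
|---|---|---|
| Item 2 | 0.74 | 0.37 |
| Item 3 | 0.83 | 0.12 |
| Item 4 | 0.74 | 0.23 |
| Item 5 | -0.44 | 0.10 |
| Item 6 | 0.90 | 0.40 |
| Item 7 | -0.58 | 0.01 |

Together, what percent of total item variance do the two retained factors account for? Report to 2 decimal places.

58.31%

Communalities: 0.6845, 0.7033, 0.6005, 0.2036, 0.9700, 0.3365; Σh² = 3.4984.
Total variance with 6 standardized items is 6, so the solution explains 3.4984/6 = 0.5831 = 58.31%.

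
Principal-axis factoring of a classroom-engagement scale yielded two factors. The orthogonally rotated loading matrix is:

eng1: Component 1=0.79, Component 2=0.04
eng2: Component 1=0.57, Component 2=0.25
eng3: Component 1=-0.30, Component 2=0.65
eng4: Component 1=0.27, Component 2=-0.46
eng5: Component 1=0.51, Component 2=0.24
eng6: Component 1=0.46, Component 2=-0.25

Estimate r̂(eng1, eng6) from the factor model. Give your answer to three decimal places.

0.353

r̂ = Σ λ_i·λ_j across factors = (0.79)(0.46) + (0.04)(-0.25)
  = +0.3634 -0.0100 = 0.3534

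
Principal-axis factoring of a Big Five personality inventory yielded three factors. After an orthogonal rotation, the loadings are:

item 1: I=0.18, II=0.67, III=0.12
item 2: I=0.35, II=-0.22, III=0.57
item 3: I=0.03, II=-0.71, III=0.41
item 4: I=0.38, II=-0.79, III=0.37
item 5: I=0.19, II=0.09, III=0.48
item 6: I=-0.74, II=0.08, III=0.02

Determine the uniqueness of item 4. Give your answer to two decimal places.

h² = 0.38² + (-0.79)² + 0.37² = 0.1444 + 0.6241 + 0.1369 = 0.9054
Uniqueness u² = 1 − h² = 1 − 0.9054 = 0.0946

0.09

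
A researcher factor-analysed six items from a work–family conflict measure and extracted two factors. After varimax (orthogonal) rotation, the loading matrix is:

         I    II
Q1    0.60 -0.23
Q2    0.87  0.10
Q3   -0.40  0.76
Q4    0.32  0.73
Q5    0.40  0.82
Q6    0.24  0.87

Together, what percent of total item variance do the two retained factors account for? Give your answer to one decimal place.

SS loadings by factor: 1.5969, 2.6027; total = 4.1996.
Total variance with 6 standardized items is 6, so the solution explains 4.1996/6 = 0.6999 = 69.99%.

70.0%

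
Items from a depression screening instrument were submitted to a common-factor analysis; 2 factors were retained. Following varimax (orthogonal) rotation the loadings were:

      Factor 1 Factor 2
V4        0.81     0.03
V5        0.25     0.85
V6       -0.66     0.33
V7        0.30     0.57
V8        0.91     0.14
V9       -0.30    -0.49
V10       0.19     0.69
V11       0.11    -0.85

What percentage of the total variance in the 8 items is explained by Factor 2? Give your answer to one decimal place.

SS loadings for Factor 2 = 0.03² + 0.85² + 0.33² + 0.57² + 0.14² + (-0.49)² + 0.69² + (-0.85)² = 2.6155
With 8 standardized items, total variance = 8. Proportion = 2.6155/8 = 0.3269 → 32.69%.

32.7%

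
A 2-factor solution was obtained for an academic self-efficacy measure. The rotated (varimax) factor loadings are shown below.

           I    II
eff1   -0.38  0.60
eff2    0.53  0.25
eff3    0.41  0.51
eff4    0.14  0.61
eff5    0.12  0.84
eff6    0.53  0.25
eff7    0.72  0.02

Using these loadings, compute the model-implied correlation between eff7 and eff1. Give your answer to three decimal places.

r̂ = Σ λ_i·λ_j across factors = (0.72)(-0.38) + (0.02)(0.60)
  = -0.2736 +0.0120 = -0.2616

-0.262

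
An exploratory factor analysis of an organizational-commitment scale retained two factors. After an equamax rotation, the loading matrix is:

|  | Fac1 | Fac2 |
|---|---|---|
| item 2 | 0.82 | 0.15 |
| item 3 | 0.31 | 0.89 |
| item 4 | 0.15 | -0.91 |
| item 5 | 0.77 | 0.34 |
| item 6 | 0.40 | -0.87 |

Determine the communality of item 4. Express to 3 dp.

0.851

h² = 0.15² + (-0.91)² = 0.0225 + 0.8281 = 0.8506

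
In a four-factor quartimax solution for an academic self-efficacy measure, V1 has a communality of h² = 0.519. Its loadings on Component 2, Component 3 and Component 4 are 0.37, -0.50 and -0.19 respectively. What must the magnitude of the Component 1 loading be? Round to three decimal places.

0.310

Under orthogonal rotation h² = Σλ², so λ_Component 1² = h² − (0.4230) = 0.519 − 0.4230 = 0.0960.
|λ| = √0.0960 = 0.3098.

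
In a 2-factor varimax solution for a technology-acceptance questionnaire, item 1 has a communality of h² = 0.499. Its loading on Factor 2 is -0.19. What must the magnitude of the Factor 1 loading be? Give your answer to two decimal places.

0.68

Under orthogonal rotation h² = Σλ², so λ_Factor 1² = h² − (0.0361) = 0.499 − 0.0361 = 0.4629.
|λ| = √0.4629 = 0.6804.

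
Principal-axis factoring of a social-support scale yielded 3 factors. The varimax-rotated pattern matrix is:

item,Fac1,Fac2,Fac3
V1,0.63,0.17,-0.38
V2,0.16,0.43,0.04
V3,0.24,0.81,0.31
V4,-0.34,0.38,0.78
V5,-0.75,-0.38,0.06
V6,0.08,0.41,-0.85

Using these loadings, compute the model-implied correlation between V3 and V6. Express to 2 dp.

r̂ = Σ λ_i·λ_j across factors = (0.24)(0.08) + (0.81)(0.41) + (0.31)(-0.85)
  = +0.0192 +0.3321 -0.2635 = 0.0878

0.09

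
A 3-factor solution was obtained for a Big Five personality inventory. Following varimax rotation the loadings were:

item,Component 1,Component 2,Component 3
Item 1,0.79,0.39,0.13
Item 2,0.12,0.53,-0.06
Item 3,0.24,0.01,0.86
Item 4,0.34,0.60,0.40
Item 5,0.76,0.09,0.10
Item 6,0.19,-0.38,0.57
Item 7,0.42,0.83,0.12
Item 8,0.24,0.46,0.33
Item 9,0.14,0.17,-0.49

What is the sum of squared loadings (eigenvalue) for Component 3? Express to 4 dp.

1.6184

SS loadings for Component 3 = 0.13² + (-0.06)² + 0.86² + 0.40² + 0.10² + 0.57² + 0.12² + 0.33² + (-0.49)² = 0.0169 + 0.0036 + 0.7396 + 0.1600 + 0.0100 + 0.3249 + 0.0144 + 0.1089 + 0.2401 = 1.6184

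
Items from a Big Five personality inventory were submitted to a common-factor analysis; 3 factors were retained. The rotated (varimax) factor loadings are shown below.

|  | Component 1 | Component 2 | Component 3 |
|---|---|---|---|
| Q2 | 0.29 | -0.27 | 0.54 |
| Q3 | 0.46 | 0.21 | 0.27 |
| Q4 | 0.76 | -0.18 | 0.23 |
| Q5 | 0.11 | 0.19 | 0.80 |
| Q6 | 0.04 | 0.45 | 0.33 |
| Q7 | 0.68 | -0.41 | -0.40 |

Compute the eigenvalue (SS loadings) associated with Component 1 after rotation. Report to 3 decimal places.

1.349

SS loadings for Component 1 = 0.29² + 0.46² + 0.76² + 0.11² + 0.04² + 0.68² = 0.0841 + 0.2116 + 0.5776 + 0.0121 + 0.0016 + 0.4624 = 1.3494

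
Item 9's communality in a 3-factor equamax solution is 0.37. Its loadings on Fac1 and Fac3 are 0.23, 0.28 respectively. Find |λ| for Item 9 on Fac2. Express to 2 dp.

0.49

Under orthogonal rotation h² = Σλ², so λ_Fac2² = h² − (0.1313) = 0.37 − 0.1313 = 0.2387.
|λ| = √0.2387 = 0.4886.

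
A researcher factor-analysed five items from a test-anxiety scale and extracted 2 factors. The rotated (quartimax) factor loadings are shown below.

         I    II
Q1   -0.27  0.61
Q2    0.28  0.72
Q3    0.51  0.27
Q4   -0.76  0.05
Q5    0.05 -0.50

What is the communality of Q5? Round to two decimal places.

0.25

h² = 0.05² + (-0.50)² = 0.0025 + 0.2500 = 0.2525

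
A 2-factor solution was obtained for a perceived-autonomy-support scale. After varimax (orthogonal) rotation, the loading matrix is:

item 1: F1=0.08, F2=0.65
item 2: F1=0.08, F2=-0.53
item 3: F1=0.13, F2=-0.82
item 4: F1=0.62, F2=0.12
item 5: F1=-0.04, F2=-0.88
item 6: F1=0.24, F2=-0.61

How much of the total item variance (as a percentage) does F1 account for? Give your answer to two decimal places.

7.89%

SS loadings for F1 = 0.08² + 0.08² + 0.13² + 0.62² + (-0.04)² + 0.24² = 0.4733
With 6 standardized items, total variance = 6. Proportion = 0.4733/6 = 0.0789 → 7.89%.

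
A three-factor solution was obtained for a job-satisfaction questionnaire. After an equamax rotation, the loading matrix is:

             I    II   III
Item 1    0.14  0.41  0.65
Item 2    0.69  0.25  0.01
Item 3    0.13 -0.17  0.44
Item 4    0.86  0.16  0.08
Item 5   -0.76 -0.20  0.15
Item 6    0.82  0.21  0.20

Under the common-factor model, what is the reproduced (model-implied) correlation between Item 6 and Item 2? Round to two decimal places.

0.62

r̂ = Σ λ_i·λ_j across factors = (0.82)(0.69) + (0.21)(0.25) + (0.20)(0.01)
  = +0.5658 +0.0525 +0.0020 = 0.6203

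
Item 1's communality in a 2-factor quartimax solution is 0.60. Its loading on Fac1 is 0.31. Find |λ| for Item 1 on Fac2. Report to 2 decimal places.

0.71

Under orthogonal rotation h² = Σλ², so λ_Fac2² = h² − (0.0961) = 0.60 − 0.0961 = 0.5039.
|λ| = √0.5039 = 0.7099.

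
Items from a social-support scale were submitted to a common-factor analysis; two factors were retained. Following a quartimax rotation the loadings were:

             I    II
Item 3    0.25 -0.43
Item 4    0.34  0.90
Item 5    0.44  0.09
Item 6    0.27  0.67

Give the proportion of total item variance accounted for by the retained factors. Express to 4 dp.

Communalities: 0.2474, 0.9256, 0.2017, 0.5218; Σh² = 1.8965.
Total variance with 4 standardized items is 4, so the solution explains 1.8965/4 = 0.4741.

0.4741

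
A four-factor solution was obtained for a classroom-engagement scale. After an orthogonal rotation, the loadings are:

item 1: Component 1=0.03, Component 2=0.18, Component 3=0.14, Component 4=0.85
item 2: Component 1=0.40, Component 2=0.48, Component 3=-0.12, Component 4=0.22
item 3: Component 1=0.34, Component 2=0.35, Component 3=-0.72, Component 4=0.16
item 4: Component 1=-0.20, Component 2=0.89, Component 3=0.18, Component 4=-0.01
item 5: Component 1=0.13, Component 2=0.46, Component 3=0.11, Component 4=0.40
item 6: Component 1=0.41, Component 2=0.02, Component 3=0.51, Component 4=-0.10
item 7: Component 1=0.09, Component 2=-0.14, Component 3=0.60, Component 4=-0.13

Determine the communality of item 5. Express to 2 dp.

0.40

h² = 0.13² + 0.46² + 0.11² + 0.40² = 0.0169 + 0.2116 + 0.0121 + 0.1600 = 0.4006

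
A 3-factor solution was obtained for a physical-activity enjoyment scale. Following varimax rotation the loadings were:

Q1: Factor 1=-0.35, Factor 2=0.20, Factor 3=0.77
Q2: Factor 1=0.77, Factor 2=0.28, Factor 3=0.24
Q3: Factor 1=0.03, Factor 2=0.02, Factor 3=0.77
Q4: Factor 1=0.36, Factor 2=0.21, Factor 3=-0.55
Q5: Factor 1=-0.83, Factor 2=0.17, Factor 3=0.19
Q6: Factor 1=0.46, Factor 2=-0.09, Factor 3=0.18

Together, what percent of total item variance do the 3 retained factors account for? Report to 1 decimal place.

Communalities: 0.7554, 0.7289, 0.5942, 0.4762, 0.7539, 0.2521; Σh² = 3.5607.
Total variance with 6 standardized items is 6, so the solution explains 3.5607/6 = 0.5934 = 59.34%.

59.3%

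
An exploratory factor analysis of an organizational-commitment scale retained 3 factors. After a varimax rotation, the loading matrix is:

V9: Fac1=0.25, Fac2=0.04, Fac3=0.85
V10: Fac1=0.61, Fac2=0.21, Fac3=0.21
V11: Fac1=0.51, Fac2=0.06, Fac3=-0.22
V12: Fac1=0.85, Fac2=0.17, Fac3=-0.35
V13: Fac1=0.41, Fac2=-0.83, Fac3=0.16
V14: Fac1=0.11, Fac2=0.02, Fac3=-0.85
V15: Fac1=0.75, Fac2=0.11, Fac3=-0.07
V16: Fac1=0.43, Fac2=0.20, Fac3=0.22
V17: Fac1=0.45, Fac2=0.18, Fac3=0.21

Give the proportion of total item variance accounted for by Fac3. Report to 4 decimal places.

0.1981

SS loadings for Fac3 = 0.85² + 0.21² + (-0.22)² + (-0.35)² + 0.16² + (-0.85)² + (-0.07)² + 0.22² + 0.21² = 1.7830
Proportion of variance = 1.7830 / 9 = 0.1981.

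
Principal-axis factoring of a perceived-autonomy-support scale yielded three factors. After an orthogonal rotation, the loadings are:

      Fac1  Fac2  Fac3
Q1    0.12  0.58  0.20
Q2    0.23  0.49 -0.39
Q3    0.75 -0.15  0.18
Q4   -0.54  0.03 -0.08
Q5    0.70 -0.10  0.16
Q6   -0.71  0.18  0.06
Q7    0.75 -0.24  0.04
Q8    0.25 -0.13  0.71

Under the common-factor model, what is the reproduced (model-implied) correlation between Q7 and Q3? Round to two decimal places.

0.61

r̂ = Σ λ_i·λ_j across factors = (0.75)(0.75) + (-0.24)(-0.15) + (0.04)(0.18)
  = +0.5625 +0.0360 +0.0072 = 0.6057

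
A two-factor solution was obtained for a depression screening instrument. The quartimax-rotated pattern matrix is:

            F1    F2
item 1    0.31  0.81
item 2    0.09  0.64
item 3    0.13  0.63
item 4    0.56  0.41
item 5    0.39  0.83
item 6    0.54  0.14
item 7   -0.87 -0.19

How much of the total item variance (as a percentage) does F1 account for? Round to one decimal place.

SS loadings for F1 = 0.31² + 0.09² + 0.13² + 0.56² + 0.39² + 0.54² + (-0.87)² = 1.6353
With 7 standardized items, total variance = 7. Proportion = 1.6353/7 = 0.2336 → 23.36%.

23.4%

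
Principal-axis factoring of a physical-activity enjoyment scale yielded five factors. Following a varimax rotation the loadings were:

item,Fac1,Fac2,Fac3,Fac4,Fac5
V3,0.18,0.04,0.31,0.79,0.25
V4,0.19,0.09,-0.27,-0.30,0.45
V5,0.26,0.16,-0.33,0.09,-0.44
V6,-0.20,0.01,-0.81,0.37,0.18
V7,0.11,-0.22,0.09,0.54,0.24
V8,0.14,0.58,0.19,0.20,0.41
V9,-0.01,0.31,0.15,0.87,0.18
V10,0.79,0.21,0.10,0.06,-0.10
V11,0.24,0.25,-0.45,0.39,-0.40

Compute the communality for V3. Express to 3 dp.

h² = 0.18² + 0.04² + 0.31² + 0.79² + 0.25² = 0.0324 + 0.0016 + 0.0961 + 0.6241 + 0.0625 = 0.8167

0.817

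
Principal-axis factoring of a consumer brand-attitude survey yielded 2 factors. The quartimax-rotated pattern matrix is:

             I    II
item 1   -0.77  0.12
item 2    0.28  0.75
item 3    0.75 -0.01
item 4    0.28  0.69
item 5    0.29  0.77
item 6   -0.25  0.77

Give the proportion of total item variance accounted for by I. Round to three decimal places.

SS loadings for I = (-0.77)² + 0.28² + 0.75² + 0.28² + 0.29² + (-0.25)² = 1.4588
Proportion of variance = 1.4588 / 6 = 0.2431.

0.243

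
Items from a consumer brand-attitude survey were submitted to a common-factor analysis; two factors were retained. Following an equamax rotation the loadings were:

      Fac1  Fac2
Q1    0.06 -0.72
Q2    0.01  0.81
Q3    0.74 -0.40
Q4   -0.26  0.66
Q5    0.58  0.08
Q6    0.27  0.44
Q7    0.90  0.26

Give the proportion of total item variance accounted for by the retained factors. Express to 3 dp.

SS loadings by factor: 1.8382, 2.0377; total = 3.8759.
Total variance with 7 standardized items is 7, so the solution explains 3.8759/7 = 0.5537.

0.554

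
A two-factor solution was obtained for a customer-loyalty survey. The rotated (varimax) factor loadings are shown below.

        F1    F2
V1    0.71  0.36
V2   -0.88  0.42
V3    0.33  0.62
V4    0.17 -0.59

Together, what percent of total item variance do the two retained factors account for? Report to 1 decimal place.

Communalities: 0.6337, 0.9508, 0.4933, 0.3770; Σh² = 2.4548.
Total variance with 4 standardized items is 4, so the solution explains 2.4548/4 = 0.6137 = 61.37%.

61.4%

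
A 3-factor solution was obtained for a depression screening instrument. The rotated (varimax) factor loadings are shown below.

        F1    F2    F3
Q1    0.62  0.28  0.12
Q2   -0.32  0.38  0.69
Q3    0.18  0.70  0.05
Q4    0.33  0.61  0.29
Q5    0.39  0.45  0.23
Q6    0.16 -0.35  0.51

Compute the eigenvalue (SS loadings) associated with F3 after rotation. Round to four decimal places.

SS loadings for F3 = 0.12² + 0.69² + 0.05² + 0.29² + 0.23² + 0.51² = 0.0144 + 0.4761 + 0.0025 + 0.0841 + 0.0529 + 0.2601 = 0.8901

0.8901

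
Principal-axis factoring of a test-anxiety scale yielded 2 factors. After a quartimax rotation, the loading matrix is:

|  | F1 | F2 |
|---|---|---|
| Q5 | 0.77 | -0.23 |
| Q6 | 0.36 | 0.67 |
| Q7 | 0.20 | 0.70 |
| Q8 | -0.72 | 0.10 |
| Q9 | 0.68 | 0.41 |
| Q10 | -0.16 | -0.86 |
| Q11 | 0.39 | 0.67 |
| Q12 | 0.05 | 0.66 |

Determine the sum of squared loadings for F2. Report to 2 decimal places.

2.79

SS loadings for F2 = (-0.23)² + 0.67² + 0.70² + 0.10² + 0.41² + (-0.86)² + 0.67² + 0.66² = 0.0529 + 0.4489 + 0.4900 + 0.0100 + 0.1681 + 0.7396 + 0.4489 + 0.4356 = 2.7940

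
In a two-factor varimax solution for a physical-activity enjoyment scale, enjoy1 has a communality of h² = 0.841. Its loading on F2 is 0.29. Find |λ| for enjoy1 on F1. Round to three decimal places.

0.870

Under orthogonal rotation h² = Σλ², so λ_F1² = h² − (0.0841) = 0.841 − 0.0841 = 0.7569.
|λ| = √0.7569 = 0.8700.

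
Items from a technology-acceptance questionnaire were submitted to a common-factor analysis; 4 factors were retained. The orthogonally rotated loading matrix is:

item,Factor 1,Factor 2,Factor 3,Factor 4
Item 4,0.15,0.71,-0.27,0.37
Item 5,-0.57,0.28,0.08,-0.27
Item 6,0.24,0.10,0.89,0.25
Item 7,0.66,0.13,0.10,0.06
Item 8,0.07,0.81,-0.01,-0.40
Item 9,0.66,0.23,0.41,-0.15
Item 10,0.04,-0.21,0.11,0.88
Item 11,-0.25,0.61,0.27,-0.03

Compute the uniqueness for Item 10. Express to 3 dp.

h² = 0.04² + (-0.21)² + 0.11² + 0.88² = 0.0016 + 0.0441 + 0.0121 + 0.7744 = 0.8322
Uniqueness u² = 1 − h² = 1 − 0.8322 = 0.1678

0.168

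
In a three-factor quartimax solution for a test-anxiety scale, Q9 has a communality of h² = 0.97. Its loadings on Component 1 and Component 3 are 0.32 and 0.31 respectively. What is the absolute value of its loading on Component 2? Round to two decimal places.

Under orthogonal rotation h² = Σλ², so λ_Component 2² = h² − (0.1985) = 0.97 − 0.1985 = 0.7715.
|λ| = √0.7715 = 0.8784.

0.88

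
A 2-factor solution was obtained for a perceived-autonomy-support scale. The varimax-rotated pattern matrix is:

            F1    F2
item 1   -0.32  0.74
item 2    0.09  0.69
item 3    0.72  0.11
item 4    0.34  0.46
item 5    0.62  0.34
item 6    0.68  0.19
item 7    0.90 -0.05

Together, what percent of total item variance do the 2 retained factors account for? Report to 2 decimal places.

54.33%

SS loadings by factor: 2.4013, 1.4016; total = 3.8029.
Total variance with 7 standardized items is 7, so the solution explains 3.8029/7 = 0.5433 = 54.33%.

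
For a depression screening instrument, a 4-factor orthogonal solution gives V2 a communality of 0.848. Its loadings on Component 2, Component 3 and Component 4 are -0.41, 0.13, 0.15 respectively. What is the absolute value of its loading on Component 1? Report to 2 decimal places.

Under orthogonal rotation h² = Σλ², so λ_Component 1² = h² − (0.2075) = 0.848 − 0.2075 = 0.6405.
|λ| = √0.6405 = 0.8003.

0.80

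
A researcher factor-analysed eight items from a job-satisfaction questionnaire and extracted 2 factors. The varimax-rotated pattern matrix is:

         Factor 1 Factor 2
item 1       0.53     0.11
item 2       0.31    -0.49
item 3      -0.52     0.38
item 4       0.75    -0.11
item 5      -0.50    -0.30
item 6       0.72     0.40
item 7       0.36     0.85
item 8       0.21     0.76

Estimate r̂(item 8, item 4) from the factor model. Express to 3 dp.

0.074

r̂ = Σ λ_i·λ_j across factors = (0.21)(0.75) + (0.76)(-0.11)
  = +0.1575 -0.0836 = 0.0739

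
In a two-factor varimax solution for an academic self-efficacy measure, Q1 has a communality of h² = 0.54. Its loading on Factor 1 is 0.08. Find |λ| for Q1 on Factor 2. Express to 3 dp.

Under orthogonal rotation h² = Σλ², so λ_Factor 2² = h² − (0.0064) = 0.54 − 0.0064 = 0.5336.
|λ| = √0.5336 = 0.7305.

0.730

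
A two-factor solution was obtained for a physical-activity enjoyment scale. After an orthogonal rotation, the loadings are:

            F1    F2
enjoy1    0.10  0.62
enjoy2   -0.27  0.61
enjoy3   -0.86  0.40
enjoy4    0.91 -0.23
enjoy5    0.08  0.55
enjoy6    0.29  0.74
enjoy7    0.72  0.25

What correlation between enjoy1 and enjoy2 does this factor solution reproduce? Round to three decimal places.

r̂ = Σ λ_i·λ_j across factors = (0.10)(-0.27) + (0.62)(0.61)
  = -0.0270 +0.3782 = 0.3512

0.351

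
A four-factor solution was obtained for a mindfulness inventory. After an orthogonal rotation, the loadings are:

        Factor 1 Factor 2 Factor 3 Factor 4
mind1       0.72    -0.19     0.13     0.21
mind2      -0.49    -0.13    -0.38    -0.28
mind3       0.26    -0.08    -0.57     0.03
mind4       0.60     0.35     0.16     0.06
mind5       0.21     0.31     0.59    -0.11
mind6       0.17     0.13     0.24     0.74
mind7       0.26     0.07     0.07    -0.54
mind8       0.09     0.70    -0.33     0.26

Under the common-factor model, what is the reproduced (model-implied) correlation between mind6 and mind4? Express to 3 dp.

r̂ = Σ λ_i·λ_j across factors = (0.17)(0.60) + (0.13)(0.35) + (0.24)(0.16) + (0.74)(0.06)
  = +0.1020 +0.0455 +0.0384 +0.0444 = 0.2303

0.230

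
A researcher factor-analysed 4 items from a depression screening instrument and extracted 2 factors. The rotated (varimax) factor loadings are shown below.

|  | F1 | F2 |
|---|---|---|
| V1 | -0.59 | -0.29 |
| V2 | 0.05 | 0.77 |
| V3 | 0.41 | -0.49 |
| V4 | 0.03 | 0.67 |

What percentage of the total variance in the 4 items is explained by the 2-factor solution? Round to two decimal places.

47.14%

Communalities: 0.4322, 0.5954, 0.4082, 0.4498; Σh² = 1.8856.
Total variance with 4 standardized items is 4, so the solution explains 1.8856/4 = 0.4714 = 47.14%.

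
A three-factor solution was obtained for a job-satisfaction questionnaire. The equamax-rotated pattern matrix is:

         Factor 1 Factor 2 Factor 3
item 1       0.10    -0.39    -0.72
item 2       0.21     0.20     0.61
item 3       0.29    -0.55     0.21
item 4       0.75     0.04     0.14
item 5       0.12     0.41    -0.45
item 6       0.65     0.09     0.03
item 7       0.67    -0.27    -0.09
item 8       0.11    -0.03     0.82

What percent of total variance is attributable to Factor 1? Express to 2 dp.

19.98%

SS loadings for Factor 1 = 0.10² + 0.21² + 0.29² + 0.75² + 0.12² + 0.65² + 0.67² + 0.11² = 1.5986
With 8 standardized items, total variance = 8. Proportion = 1.5986/8 = 0.1998 → 19.98%.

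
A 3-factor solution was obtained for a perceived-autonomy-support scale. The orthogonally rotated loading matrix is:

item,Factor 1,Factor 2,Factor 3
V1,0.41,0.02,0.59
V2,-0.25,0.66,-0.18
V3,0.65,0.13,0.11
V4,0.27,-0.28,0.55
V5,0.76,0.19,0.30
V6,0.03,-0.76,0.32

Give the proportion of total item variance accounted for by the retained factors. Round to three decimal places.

Communalities: 0.5166, 0.5305, 0.4515, 0.4538, 0.7037, 0.6809; Σh² = 3.3370.
Total variance with 6 standardized items is 6, so the solution explains 3.3370/6 = 0.5562.

0.556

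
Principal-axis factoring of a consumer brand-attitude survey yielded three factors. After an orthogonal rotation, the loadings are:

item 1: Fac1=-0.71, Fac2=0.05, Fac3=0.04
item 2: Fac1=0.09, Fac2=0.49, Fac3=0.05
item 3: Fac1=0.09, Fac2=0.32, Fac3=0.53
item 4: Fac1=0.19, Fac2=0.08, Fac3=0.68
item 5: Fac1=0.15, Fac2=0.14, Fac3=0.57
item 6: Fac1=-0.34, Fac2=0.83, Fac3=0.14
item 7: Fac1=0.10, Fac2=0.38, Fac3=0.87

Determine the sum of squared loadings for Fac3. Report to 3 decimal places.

1.849

SS loadings for Fac3 = 0.04² + 0.05² + 0.53² + 0.68² + 0.57² + 0.14² + 0.87² = 0.0016 + 0.0025 + 0.2809 + 0.4624 + 0.3249 + 0.0196 + 0.7569 = 1.8488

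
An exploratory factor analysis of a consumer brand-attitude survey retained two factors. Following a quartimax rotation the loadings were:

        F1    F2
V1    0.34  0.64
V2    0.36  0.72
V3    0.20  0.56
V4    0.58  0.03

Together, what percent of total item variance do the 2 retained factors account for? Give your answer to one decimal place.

Communalities: 0.5252, 0.6480, 0.3536, 0.3373; Σh² = 1.8641.
Total variance with 4 standardized items is 4, so the solution explains 1.8641/4 = 0.4660 = 46.60%.

46.6%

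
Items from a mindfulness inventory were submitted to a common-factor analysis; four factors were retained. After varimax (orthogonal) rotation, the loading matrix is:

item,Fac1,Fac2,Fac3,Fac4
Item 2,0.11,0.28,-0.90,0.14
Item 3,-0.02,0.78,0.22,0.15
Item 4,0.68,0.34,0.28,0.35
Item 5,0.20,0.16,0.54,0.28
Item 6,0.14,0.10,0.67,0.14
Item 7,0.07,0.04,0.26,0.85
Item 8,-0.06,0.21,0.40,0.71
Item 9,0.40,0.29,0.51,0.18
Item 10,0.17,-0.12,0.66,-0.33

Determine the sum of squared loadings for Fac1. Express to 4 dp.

SS loadings for Fac1 = 0.11² + (-0.02)² + 0.68² + 0.20² + 0.14² + 0.07² + (-0.06)² + 0.40² + 0.17² = 0.0121 + 0.0004 + 0.4624 + 0.0400 + 0.0196 + 0.0049 + 0.0036 + 0.1600 + 0.0289 = 0.7319

0.7319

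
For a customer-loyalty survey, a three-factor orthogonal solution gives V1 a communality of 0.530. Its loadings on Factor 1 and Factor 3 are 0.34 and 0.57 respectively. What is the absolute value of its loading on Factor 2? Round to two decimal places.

Under orthogonal rotation h² = Σλ², so λ_Factor 2² = h² − (0.4405) = 0.530 − 0.4405 = 0.0895.
|λ| = √0.0895 = 0.2992.

0.30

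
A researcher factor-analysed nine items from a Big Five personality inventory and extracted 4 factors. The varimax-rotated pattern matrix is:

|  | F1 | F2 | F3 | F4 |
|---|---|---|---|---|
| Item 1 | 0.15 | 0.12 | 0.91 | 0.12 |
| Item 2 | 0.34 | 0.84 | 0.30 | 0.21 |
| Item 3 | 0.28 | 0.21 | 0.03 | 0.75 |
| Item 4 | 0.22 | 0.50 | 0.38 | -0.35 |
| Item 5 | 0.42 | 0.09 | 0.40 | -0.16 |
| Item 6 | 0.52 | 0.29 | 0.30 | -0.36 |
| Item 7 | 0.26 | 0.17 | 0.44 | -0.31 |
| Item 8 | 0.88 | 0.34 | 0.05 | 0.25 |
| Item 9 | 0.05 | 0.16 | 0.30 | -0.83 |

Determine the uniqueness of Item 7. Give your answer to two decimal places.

h² = 0.26² + 0.17² + 0.44² + (-0.31)² = 0.0676 + 0.0289 + 0.1936 + 0.0961 = 0.3862
Uniqueness u² = 1 − h² = 1 − 0.3862 = 0.6138

0.61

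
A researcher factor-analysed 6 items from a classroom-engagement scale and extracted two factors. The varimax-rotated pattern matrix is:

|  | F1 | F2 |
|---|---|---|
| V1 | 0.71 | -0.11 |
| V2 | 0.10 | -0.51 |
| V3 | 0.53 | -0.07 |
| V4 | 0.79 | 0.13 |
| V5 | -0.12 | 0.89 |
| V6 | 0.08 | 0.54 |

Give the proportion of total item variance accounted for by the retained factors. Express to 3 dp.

0.470

SS loadings by factor: 1.4399, 1.3777; total = 2.8176.
Total variance with 6 standardized items is 6, so the solution explains 2.8176/6 = 0.4696.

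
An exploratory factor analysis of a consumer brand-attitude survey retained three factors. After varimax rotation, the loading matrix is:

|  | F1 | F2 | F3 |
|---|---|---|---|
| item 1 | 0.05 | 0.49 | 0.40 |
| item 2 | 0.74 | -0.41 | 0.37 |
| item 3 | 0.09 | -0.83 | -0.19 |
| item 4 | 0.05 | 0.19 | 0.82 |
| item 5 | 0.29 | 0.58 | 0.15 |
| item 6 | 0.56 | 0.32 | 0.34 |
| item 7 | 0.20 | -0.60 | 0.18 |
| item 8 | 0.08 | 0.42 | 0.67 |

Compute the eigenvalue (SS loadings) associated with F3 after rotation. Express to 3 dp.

SS loadings for F3 = 0.40² + 0.37² + (-0.19)² + 0.82² + 0.15² + 0.34² + 0.18² + 0.67² = 0.1600 + 0.1369 + 0.0361 + 0.6724 + 0.0225 + 0.1156 + 0.0324 + 0.4489 = 1.6248

1.625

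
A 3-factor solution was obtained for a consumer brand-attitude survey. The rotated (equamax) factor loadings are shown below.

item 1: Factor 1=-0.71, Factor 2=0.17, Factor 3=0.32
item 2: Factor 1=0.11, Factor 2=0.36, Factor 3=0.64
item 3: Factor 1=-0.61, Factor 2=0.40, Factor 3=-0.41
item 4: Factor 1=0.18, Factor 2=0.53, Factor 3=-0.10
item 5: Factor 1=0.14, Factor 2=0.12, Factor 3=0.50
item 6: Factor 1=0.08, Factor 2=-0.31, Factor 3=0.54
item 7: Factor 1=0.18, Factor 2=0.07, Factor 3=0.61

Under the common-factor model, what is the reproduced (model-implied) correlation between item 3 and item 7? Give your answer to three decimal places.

-0.332

r̂ = Σ λ_i·λ_j across factors = (-0.61)(0.18) + (0.40)(0.07) + (-0.41)(0.61)
  = -0.1098 +0.0280 -0.2501 = -0.3319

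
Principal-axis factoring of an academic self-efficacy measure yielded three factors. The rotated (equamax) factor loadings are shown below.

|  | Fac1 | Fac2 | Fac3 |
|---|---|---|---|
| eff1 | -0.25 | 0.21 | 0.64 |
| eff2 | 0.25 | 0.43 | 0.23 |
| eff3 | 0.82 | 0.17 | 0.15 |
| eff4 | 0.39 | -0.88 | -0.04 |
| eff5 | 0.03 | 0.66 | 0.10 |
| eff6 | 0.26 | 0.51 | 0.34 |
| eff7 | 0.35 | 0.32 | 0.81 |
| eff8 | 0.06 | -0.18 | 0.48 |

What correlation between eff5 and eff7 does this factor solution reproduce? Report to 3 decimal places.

0.303

r̂ = Σ λ_i·λ_j across factors = (0.03)(0.35) + (0.66)(0.32) + (0.10)(0.81)
  = +0.0105 +0.2112 +0.0810 = 0.3027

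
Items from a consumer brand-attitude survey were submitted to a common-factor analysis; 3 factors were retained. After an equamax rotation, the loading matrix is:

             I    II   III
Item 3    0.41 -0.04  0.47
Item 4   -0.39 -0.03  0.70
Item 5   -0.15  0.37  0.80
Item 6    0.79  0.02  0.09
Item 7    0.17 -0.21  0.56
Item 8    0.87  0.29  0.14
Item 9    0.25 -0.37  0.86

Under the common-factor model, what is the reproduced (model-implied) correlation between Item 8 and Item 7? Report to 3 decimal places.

0.165

r̂ = Σ λ_i·λ_j across factors = (0.87)(0.17) + (0.29)(-0.21) + (0.14)(0.56)
  = +0.1479 -0.0609 +0.0784 = 0.1654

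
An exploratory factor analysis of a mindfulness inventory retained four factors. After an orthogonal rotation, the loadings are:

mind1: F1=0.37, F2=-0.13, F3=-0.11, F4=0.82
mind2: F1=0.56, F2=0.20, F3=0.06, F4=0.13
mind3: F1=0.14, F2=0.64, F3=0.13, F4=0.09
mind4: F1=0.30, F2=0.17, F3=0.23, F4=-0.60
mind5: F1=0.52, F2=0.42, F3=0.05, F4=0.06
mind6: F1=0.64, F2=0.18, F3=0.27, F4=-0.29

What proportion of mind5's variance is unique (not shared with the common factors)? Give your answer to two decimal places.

h² = 0.52² + 0.42² + 0.05² + 0.06² = 0.2704 + 0.1764 + 0.0025 + 0.0036 = 0.4529
Uniqueness u² = 1 − h² = 1 − 0.4529 = 0.5471

0.55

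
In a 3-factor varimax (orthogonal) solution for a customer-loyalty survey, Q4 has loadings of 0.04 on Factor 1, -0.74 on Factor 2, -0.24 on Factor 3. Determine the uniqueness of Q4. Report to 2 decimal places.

h² = 0.04² + (-0.74)² + (-0.24)² = 0.0016 + 0.5476 + 0.0576 = 0.6068
Uniqueness u² = 1 − h² = 1 − 0.6068 = 0.3932

0.39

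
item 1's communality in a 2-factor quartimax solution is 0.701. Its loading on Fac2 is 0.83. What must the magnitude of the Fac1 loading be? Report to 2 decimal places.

0.11

Under orthogonal rotation h² = Σλ², so λ_Fac1² = h² − (0.6889) = 0.701 − 0.6889 = 0.0121.
|λ| = √0.0121 = 0.1100.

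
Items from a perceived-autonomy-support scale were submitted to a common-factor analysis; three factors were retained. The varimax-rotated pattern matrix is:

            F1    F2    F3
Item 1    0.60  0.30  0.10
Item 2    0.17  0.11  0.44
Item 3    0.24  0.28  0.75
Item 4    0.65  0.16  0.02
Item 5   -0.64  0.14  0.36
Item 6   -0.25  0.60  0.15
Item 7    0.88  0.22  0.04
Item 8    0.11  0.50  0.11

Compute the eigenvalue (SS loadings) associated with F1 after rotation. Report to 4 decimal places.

SS loadings for F1 = 0.60² + 0.17² + 0.24² + 0.65² + (-0.64)² + (-0.25)² + 0.88² + 0.11² = 0.3600 + 0.0289 + 0.0576 + 0.4225 + 0.4096 + 0.0625 + 0.7744 + 0.0121 = 2.1276

2.1276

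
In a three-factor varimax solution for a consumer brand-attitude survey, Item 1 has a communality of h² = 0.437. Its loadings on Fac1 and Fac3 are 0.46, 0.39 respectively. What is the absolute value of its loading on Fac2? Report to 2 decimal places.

0.27

Under orthogonal rotation h² = Σλ², so λ_Fac2² = h² − (0.3637) = 0.437 − 0.3637 = 0.0733.
|λ| = √0.0733 = 0.2707.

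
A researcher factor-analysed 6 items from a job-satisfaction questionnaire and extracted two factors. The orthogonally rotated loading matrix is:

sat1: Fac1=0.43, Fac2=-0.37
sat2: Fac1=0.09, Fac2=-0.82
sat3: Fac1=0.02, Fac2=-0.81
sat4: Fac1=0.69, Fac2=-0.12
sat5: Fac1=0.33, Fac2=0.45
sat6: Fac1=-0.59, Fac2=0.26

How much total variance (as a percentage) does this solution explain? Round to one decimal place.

47.9%

Communalities: 0.3218, 0.6805, 0.6565, 0.4905, 0.3114, 0.4157; Σh² = 2.8764.
Total variance with 6 standardized items is 6, so the solution explains 2.8764/6 = 0.4794 = 47.94%.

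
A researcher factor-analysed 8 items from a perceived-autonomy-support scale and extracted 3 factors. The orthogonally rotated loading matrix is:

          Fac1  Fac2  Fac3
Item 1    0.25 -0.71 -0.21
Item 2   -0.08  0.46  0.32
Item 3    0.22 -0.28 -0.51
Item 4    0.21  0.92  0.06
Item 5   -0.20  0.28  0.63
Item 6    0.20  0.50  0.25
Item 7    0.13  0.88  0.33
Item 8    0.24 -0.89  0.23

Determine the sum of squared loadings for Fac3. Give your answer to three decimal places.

1.031

SS loadings for Fac3 = (-0.21)² + 0.32² + (-0.51)² + 0.06² + 0.63² + 0.25² + 0.33² + 0.23² = 0.0441 + 0.1024 + 0.2601 + 0.0036 + 0.3969 + 0.0625 + 0.1089 + 0.0529 = 1.0314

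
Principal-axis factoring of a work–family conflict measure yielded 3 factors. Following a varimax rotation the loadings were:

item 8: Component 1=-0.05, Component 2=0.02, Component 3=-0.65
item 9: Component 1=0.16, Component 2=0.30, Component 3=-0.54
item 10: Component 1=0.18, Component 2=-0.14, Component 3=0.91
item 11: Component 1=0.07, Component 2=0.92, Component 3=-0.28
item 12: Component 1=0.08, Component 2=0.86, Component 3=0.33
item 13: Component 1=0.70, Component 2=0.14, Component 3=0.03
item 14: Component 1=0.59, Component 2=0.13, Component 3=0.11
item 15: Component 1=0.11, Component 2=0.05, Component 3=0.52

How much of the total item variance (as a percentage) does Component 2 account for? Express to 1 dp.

SS loadings for Component 2 = 0.02² + 0.30² + (-0.14)² + 0.92² + 0.86² + 0.14² + 0.13² + 0.05² = 1.7350
With 8 standardized items, total variance = 8. Proportion = 1.7350/8 = 0.2169 → 21.69%.

21.7%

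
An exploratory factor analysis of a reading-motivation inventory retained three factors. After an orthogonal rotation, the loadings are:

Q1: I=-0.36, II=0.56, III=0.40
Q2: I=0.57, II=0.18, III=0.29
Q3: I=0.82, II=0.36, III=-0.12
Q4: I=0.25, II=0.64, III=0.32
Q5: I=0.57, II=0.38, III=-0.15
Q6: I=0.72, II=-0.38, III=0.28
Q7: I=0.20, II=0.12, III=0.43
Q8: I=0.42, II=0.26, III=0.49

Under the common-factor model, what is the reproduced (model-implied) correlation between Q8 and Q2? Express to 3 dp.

r̂ = Σ λ_i·λ_j across factors = (0.42)(0.57) + (0.26)(0.18) + (0.49)(0.29)
  = +0.2394 +0.0468 +0.1421 = 0.4283

0.428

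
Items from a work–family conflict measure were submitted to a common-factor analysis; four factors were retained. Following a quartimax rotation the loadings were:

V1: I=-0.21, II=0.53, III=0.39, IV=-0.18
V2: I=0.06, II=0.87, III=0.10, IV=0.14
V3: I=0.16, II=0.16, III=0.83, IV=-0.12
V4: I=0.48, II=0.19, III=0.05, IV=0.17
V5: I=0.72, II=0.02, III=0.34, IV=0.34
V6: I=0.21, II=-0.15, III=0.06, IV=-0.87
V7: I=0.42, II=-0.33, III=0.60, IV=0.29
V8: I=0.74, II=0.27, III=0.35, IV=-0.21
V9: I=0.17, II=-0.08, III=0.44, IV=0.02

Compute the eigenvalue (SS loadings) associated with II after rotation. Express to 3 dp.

1.311

SS loadings for II = 0.53² + 0.87² + 0.16² + 0.19² + 0.02² + (-0.15)² + (-0.33)² + 0.27² + (-0.08)² = 0.2809 + 0.7569 + 0.0256 + 0.0361 + 0.0004 + 0.0225 + 0.1089 + 0.0729 + 0.0064 = 1.3106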